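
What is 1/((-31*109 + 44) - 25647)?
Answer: -1/28982 ≈ -3.4504e-5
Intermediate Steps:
1/((-31*109 + 44) - 25647) = 1/((-3379 + 44) - 25647) = 1/(-3335 - 25647) = 1/(-28982) = -1/28982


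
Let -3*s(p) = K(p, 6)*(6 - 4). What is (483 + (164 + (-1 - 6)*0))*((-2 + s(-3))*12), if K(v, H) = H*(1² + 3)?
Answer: -139752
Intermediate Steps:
K(v, H) = 4*H (K(v, H) = H*(1 + 3) = H*4 = 4*H)
s(p) = -16 (s(p) = -4*6*(6 - 4)/3 = -8*2 = -⅓*48 = -16)
(483 + (164 + (-1 - 6)*0))*((-2 + s(-3))*12) = (483 + (164 + (-1 - 6)*0))*((-2 - 16)*12) = (483 + (164 - 7*0))*(-18*12) = (483 + (164 + 0))*(-216) = (483 + 164)*(-216) = 647*(-216) = -139752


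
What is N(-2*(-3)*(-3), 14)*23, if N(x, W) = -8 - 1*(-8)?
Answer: 0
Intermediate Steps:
N(x, W) = 0 (N(x, W) = -8 + 8 = 0)
N(-2*(-3)*(-3), 14)*23 = 0*23 = 0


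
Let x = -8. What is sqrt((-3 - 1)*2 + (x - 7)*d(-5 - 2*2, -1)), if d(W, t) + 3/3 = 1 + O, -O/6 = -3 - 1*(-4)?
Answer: sqrt(82) ≈ 9.0554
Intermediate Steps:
O = -6 (O = -6*(-3 - 1*(-4)) = -6*(-3 + 4) = -6*1 = -6)
d(W, t) = -6 (d(W, t) = -1 + (1 - 6) = -1 - 5 = -6)
sqrt((-3 - 1)*2 + (x - 7)*d(-5 - 2*2, -1)) = sqrt((-3 - 1)*2 + (-8 - 7)*(-6)) = sqrt(-4*2 - 15*(-6)) = sqrt(-8 + 90) = sqrt(82)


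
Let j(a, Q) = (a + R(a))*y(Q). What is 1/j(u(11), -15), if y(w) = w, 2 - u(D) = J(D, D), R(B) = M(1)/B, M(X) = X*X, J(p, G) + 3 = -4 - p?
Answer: -4/1203 ≈ -0.0033250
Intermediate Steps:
J(p, G) = -7 - p (J(p, G) = -3 + (-4 - p) = -7 - p)
M(X) = X²
R(B) = 1/B (R(B) = 1²/B = 1/B)
u(D) = 9 + D (u(D) = 2 - (-7 - D) = 2 + (7 + D) = 9 + D)
j(a, Q) = Q*(a + 1/a) (j(a, Q) = (a + 1/a)*Q = Q*(a + 1/a))
1/j(u(11), -15) = 1/(-15*(9 + 11) - 15/(9 + 11)) = 1/(-15*20 - 15/20) = 1/(-300 - 15*1/20) = 1/(-300 - ¾) = 1/(-1203/4) = -4/1203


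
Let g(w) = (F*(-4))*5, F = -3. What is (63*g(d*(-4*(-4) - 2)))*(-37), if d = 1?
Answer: -139860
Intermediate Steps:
g(w) = 60 (g(w) = -3*(-4)*5 = 12*5 = 60)
(63*g(d*(-4*(-4) - 2)))*(-37) = (63*60)*(-37) = 3780*(-37) = -139860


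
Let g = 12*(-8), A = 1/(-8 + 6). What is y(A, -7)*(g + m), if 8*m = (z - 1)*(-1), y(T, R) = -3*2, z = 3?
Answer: 1155/2 ≈ 577.50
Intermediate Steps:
A = -1/2 (A = 1/(-2) = -1/2 ≈ -0.50000)
y(T, R) = -6
m = -1/4 (m = ((3 - 1)*(-1))/8 = (2*(-1))/8 = (1/8)*(-2) = -1/4 ≈ -0.25000)
g = -96
y(A, -7)*(g + m) = -6*(-96 - 1/4) = -6*(-385/4) = 1155/2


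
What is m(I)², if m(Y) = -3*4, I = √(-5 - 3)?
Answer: 144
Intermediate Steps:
I = 2*I*√2 (I = √(-8) = 2*I*√2 ≈ 2.8284*I)
m(Y) = -12
m(I)² = (-12)² = 144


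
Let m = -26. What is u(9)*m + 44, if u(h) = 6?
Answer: -112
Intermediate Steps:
u(9)*m + 44 = 6*(-26) + 44 = -156 + 44 = -112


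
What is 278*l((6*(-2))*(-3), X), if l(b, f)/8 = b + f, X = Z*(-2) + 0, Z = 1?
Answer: 75616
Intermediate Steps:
X = -2 (X = 1*(-2) + 0 = -2 + 0 = -2)
l(b, f) = 8*b + 8*f (l(b, f) = 8*(b + f) = 8*b + 8*f)
278*l((6*(-2))*(-3), X) = 278*(8*((6*(-2))*(-3)) + 8*(-2)) = 278*(8*(-12*(-3)) - 16) = 278*(8*36 - 16) = 278*(288 - 16) = 278*272 = 75616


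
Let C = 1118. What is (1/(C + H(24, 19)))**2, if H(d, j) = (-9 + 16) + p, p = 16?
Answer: 1/1301881 ≈ 7.6812e-7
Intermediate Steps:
H(d, j) = 23 (H(d, j) = (-9 + 16) + 16 = 7 + 16 = 23)
(1/(C + H(24, 19)))**2 = (1/(1118 + 23))**2 = (1/1141)**2 = 1/1301881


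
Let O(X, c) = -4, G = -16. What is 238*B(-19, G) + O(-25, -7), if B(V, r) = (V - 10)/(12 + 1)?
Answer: -6954/13 ≈ -534.92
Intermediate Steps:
B(V, r) = -10/13 + V/13 (B(V, r) = (-10 + V)/13 = (-10 + V)*(1/13) = -10/13 + V/13)
238*B(-19, G) + O(-25, -7) = 238*(-10/13 + (1/13)*(-19)) - 4 = 238*(-10/13 - 19/13) - 4 = 238*(-29/13) - 4 = -6902/13 - 4 = -6954/13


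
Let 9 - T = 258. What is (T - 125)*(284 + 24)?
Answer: -115192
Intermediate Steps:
T = -249 (T = 9 - 1*258 = 9 - 258 = -249)
(T - 125)*(284 + 24) = (-249 - 125)*(284 + 24) = -374*308 = -115192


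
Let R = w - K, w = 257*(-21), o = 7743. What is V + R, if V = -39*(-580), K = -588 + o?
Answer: 10068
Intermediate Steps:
K = 7155 (K = -588 + 7743 = 7155)
w = -5397
R = -12552 (R = -5397 - 1*7155 = -5397 - 7155 = -12552)
V = 22620
V + R = 22620 - 12552 = 10068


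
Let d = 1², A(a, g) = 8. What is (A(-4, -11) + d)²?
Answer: 81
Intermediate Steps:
d = 1
(A(-4, -11) + d)² = (8 + 1)² = 9² = 81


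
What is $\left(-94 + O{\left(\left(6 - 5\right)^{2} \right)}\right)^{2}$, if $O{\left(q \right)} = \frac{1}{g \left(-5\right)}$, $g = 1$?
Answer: $\frac{221841}{25} \approx 8873.6$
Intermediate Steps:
$O{\left(q \right)} = - \frac{1}{5}$ ($O{\left(q \right)} = \frac{1}{1 \left(-5\right)} = \frac{1}{-5} = - \frac{1}{5}$)
$\left(-94 + O{\left(\left(6 - 5\right)^{2} \right)}\right)^{2} = \left(-94 - \frac{1}{5}\right)^{2} = \left(- \frac{471}{5}\right)^{2} = \frac{221841}{25}$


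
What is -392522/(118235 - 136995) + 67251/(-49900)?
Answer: 114532619/5850775 ≈ 19.576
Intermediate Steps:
-392522/(118235 - 136995) + 67251/(-49900) = -392522/(-18760) + 67251*(-1/49900) = -392522*(-1/18760) - 67251/49900 = 196261/9380 - 67251/49900 = 114532619/5850775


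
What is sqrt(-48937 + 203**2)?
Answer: 4*I*sqrt(483) ≈ 87.909*I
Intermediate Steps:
sqrt(-48937 + 203**2) = sqrt(-48937 + 41209) = sqrt(-7728) = 4*I*sqrt(483)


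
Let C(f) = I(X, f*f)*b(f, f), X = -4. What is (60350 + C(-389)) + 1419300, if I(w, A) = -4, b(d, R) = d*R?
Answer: 874366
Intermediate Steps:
b(d, R) = R*d
C(f) = -4*f² (C(f) = -4*f*f = -4*f²)
(60350 + C(-389)) + 1419300 = (60350 - 4*(-389)²) + 1419300 = (60350 - 4*151321) + 1419300 = (60350 - 605284) + 1419300 = -544934 + 1419300 = 874366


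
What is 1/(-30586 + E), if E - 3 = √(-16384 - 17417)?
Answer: -30583/935353690 - I*√33801/935353690 ≈ -3.2697e-5 - 1.9656e-7*I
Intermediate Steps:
E = 3 + I*√33801 (E = 3 + √(-16384 - 17417) = 3 + √(-33801) = 3 + I*√33801 ≈ 3.0 + 183.85*I)
1/(-30586 + E) = 1/(-30586 + (3 + I*√33801)) = 1/(-30583 + I*√33801)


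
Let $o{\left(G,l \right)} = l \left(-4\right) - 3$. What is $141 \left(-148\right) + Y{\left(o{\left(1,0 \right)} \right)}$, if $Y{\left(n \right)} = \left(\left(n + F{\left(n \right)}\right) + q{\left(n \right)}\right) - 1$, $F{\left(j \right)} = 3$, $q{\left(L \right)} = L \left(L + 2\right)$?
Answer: $-20866$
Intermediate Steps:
$q{\left(L \right)} = L \left(2 + L\right)$
$o{\left(G,l \right)} = -3 - 4 l$ ($o{\left(G,l \right)} = - 4 l - 3 = -3 - 4 l$)
$Y{\left(n \right)} = 2 + n + n \left(2 + n\right)$ ($Y{\left(n \right)} = \left(\left(n + 3\right) + n \left(2 + n\right)\right) - 1 = \left(\left(3 + n\right) + n \left(2 + n\right)\right) - 1 = \left(3 + n + n \left(2 + n\right)\right) - 1 = 2 + n + n \left(2 + n\right)$)
$141 \left(-148\right) + Y{\left(o{\left(1,0 \right)} \right)} = 141 \left(-148\right) + \left(2 - 3 + \left(-3 - 0\right) \left(2 - 3\right)\right) = -20868 + \left(2 + \left(-3 + 0\right) + \left(-3 + 0\right) \left(2 + \left(-3 + 0\right)\right)\right) = -20868 - \left(1 + 3 \left(2 - 3\right)\right) = -20868 - -2 = -20868 + \left(2 - 3 + 3\right) = -20868 + 2 = -20866$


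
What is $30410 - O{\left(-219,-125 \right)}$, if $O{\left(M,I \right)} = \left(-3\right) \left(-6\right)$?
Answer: $30392$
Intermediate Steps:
$O{\left(M,I \right)} = 18$
$30410 - O{\left(-219,-125 \right)} = 30410 - 18 = 30392$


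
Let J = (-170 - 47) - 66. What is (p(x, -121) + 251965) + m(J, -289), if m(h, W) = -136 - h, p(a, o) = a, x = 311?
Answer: 252423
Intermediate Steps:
J = -283 (J = -217 - 66 = -283)
(p(x, -121) + 251965) + m(J, -289) = (311 + 251965) + (-136 - 1*(-283)) = 252276 + (-136 + 283) = 252276 + 147 = 252423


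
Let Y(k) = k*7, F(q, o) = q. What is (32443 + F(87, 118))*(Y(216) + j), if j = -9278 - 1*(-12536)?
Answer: 155168100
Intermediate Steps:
j = 3258 (j = -9278 + 12536 = 3258)
Y(k) = 7*k
(32443 + F(87, 118))*(Y(216) + j) = (32443 + 87)*(7*216 + 3258) = 32530*(1512 + 3258) = 32530*4770 = 155168100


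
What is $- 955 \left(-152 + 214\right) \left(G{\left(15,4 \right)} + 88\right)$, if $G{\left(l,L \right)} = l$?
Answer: $-6098630$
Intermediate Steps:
$- 955 \left(-152 + 214\right) \left(G{\left(15,4 \right)} + 88\right) = - 955 \left(-152 + 214\right) \left(15 + 88\right) = - 955 \cdot 62 \cdot 103 = \left(-955\right) 6386 = -6098630$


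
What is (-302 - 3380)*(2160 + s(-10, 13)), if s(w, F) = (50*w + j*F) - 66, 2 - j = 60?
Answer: -3092880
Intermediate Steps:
j = -58 (j = 2 - 1*60 = 2 - 60 = -58)
s(w, F) = -66 - 58*F + 50*w (s(w, F) = (50*w - 58*F) - 66 = (-58*F + 50*w) - 66 = -66 - 58*F + 50*w)
(-302 - 3380)*(2160 + s(-10, 13)) = (-302 - 3380)*(2160 + (-66 - 58*13 + 50*(-10))) = -3682*(2160 + (-66 - 754 - 500)) = -3682*(2160 - 1320) = -3682*840 = -3092880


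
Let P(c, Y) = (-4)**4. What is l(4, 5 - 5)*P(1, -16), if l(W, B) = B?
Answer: 0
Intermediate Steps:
P(c, Y) = 256
l(4, 5 - 5)*P(1, -16) = (5 - 5)*256 = 0*256 = 0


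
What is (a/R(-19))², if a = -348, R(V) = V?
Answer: 121104/361 ≈ 335.47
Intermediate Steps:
(a/R(-19))² = (-348/(-19))² = (-348*(-1/19))² = (348/19)² = 121104/361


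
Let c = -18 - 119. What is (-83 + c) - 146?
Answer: -366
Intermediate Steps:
c = -137
(-83 + c) - 146 = (-83 - 137) - 146 = -220 - 146 = -366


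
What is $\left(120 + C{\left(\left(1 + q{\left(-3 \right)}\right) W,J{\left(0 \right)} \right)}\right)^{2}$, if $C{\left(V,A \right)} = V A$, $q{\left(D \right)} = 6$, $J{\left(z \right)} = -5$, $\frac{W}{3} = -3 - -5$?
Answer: $8100$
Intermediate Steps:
$W = 6$ ($W = 3 \left(-3 - -5\right) = 3 \left(-3 + 5\right) = 3 \cdot 2 = 6$)
$C{\left(V,A \right)} = A V$
$\left(120 + C{\left(\left(1 + q{\left(-3 \right)}\right) W,J{\left(0 \right)} \right)}\right)^{2} = \left(120 - 5 \left(1 + 6\right) 6\right)^{2} = \left(120 - 5 \cdot 7 \cdot 6\right)^{2} = \left(120 - 210\right)^{2} = \left(-90\right)^{2} = 8100$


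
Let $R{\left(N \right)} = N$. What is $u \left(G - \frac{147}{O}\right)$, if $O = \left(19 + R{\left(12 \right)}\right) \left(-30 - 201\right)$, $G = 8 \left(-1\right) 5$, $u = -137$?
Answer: $\frac{1867721}{341} \approx 5477.2$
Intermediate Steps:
$G = -40$ ($G = \left(-8\right) 5 = -40$)
$O = -7161$ ($O = \left(19 + 12\right) \left(-30 - 201\right) = 31 \left(-231\right) = -7161$)
$u \left(G - \frac{147}{O}\right) = - 137 \left(-40 - \frac{147}{-7161}\right) = - 137 \left(-40 - - \frac{7}{341}\right) = - 137 \left(-40 + \frac{7}{341}\right) = \left(-137\right) \left(- \frac{13633}{341}\right) = \frac{1867721}{341}$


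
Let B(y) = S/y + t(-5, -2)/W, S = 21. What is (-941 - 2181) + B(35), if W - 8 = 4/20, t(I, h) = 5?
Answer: -639762/205 ≈ -3120.8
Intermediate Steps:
W = 41/5 (W = 8 + 4/20 = 8 + 4*(1/20) = 8 + 1/5 = 41/5 ≈ 8.2000)
B(y) = 25/41 + 21/y (B(y) = 21/y + 5/(41/5) = 21/y + 5*(5/41) = 21/y + 25/41 = 25/41 + 21/y)
(-941 - 2181) + B(35) = (-941 - 2181) + (25/41 + 21/35) = -3122 + (25/41 + 21*(1/35)) = -3122 + (25/41 + 3/5) = -3122 + 248/205 = -639762/205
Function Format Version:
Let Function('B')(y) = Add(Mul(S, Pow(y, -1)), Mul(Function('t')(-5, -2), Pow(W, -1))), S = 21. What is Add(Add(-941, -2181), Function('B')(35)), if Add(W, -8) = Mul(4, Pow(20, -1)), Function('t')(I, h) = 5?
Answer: Rational(-639762, 205) ≈ -3120.8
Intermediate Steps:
W = Rational(41, 5) (W = Add(8, Mul(4, Pow(20, -1))) = Add(8, Mul(4, Rational(1, 20))) = Add(8, Rational(1, 5)) = Rational(41, 5) ≈ 8.2000)
Function('B')(y) = Add(Rational(25, 41), Mul(21, Pow(y, -1))) (Function('B')(y) = Add(Mul(21, Pow(y, -1)), Mul(5, Pow(Rational(41, 5), -1))) = Add(Mul(21, Pow(y, -1)), Mul(5, Rational(5, 41))) = Add(Mul(21, Pow(y, -1)), Rational(25, 41)) = Add(Rational(25, 41), Mul(21, Pow(y, -1))))
Add(Add(-941, -2181), Function('B')(35)) = Add(Add(-941, -2181), Add(Rational(25, 41), Mul(21, Pow(35, -1)))) = Add(-3122, Add(Rational(25, 41), Mul(21, Rational(1, 35)))) = Add(-3122, Add(Rational(25, 41), Rational(3, 5))) = Add(-3122, Rational(248, 205)) = Rational(-639762, 205)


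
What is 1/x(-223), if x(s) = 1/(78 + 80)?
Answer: 158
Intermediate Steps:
x(s) = 1/158
1/x(-223) = 1/(1/158) = 158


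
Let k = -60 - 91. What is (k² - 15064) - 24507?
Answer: -16770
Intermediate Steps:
k = -151
(k² - 15064) - 24507 = ((-151)² - 15064) - 24507 = (22801 - 15064) - 24507 = 7737 - 24507 = -16770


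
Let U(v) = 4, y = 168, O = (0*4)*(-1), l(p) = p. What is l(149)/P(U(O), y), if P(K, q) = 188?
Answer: 149/188 ≈ 0.79255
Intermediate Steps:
O = 0 (O = 0*(-1) = 0)
l(149)/P(U(O), y) = 149/188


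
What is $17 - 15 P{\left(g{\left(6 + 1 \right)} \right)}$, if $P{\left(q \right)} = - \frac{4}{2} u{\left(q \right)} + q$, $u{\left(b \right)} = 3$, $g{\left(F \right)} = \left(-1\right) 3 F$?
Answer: $422$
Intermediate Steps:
$g{\left(F \right)} = - 3 F$
$P{\left(q \right)} = -6 + q$ ($P{\left(q \right)} = - \frac{4}{2} \cdot 3 + q = \left(-4\right) \frac{1}{2} \cdot 3 + q = \left(-2\right) 3 + q = -6 + q$)
$17 - 15 P{\left(g{\left(6 + 1 \right)} \right)} = 17 - 15 \left(-6 - 3 \left(6 + 1\right)\right) = 17 - 15 \left(-6 - 21\right) = 17 - -405 = 17 + 405 = 422$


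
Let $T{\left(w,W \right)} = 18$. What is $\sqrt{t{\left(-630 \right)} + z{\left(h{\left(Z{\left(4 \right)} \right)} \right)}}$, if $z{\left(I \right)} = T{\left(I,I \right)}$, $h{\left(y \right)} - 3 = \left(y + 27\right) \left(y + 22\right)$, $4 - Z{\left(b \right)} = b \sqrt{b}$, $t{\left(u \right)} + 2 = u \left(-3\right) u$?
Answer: $2 i \sqrt{297671} \approx 1091.2 i$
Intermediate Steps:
$t{\left(u \right)} = -2 - 3 u^{2}$ ($t{\left(u \right)} = -2 + u \left(-3\right) u = -2 + - 3 u u = -2 - 3 u^{2}$)
$Z{\left(b \right)} = 4 - b^{\frac{3}{2}}$ ($Z{\left(b \right)} = 4 - b \sqrt{b} = 4 - b^{\frac{3}{2}}$)
$h{\left(y \right)} = 3 + \left(22 + y\right) \left(27 + y\right)$ ($h{\left(y \right)} = 3 + \left(y + 27\right) \left(y + 22\right) = 3 + \left(27 + y\right) \left(22 + y\right) = 3 + \left(22 + y\right) \left(27 + y\right)$)
$z{\left(I \right)} = 18$
$\sqrt{t{\left(-630 \right)} + z{\left(h{\left(Z{\left(4 \right)} \right)} \right)}} = \sqrt{\left(-2 - 3 \left(-630\right)^{2}\right) + 18} = \sqrt{\left(-2 - 1190700\right) + 18} = \sqrt{-1190702 + 18} = \sqrt{-1190684} = 2 i \sqrt{297671}$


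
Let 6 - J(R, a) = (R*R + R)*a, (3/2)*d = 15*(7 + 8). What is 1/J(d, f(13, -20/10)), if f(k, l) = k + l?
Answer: -1/249144 ≈ -4.0137e-6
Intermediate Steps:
d = 150 (d = 2*(15*(7 + 8))/3 = 2*(15*15)/3 = (2/3)*225 = 150)
J(R, a) = 6 - a*(R + R**2) (J(R, a) = 6 - (R*R + R)*a = 6 - (R**2 + R)*a = 6 - (R + R**2)*a = 6 - a*(R + R**2))
1/J(d, f(13, -20/10)) = 1/(6 - 1*150*(13 - 20/10) - 1*(13 - 20/10)*150**2) = 1/(6 - 1*150*(13 - 20*1/10) - 1*(13 - 20*1/10)*22500) = 1/(6 - 1*150*(13 - 2) - 1*(13 - 2)*22500) = 1/(6 - 1*150*11 - 1*11*22500) = 1/(6 - 1650 - 247500) = 1/(-249144) = -1/249144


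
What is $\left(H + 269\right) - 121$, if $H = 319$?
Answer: $467$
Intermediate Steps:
$\left(H + 269\right) - 121 = \left(319 + 269\right) - 121 = 588 - 121 = 467$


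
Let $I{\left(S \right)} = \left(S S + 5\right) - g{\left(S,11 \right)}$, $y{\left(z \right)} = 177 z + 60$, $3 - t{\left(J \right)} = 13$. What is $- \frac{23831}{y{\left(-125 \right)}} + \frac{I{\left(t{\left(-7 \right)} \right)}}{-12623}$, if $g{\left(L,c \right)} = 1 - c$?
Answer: $\frac{298281238}{278526495} \approx 1.0709$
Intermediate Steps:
$t{\left(J \right)} = -10$ ($t{\left(J \right)} = 3 - 13 = -10$)
$y{\left(z \right)} = 60 + 177 z$
$I{\left(S \right)} = 15 + S^{2}$ ($I{\left(S \right)} = \left(S S + 5\right) - \left(1 - 11\right) = \left(S^{2} + 5\right) - \left(1 - 11\right) = \left(5 + S^{2}\right) - -10 = \left(5 + S^{2}\right) + 10 = 15 + S^{2}$)
$- \frac{23831}{y{\left(-125 \right)}} + \frac{I{\left(t{\left(-7 \right)} \right)}}{-12623} = - \frac{23831}{60 + 177 \left(-125\right)} + \frac{15 + \left(-10\right)^{2}}{-12623} = - \frac{23831}{60 - 22125} + \left(15 + 100\right) \left(- \frac{1}{12623}\right) = - \frac{23831}{-22065} + 115 \left(- \frac{1}{12623}\right) = \left(-23831\right) \left(- \frac{1}{22065}\right) - \frac{115}{12623} = \frac{23831}{22065} - \frac{115}{12623} = \frac{298281238}{278526495}$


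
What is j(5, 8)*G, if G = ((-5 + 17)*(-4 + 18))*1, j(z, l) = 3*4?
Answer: 2016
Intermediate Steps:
j(z, l) = 12
G = 168 (G = (12*14)*1 = 168*1 = 168)
j(5, 8)*G = 12*168 = 2016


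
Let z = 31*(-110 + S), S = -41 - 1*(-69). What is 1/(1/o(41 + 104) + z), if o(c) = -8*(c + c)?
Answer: -2320/5897441 ≈ -0.00039339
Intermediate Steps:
S = 28 (S = -41 + 69 = 28)
o(c) = -16*c
z = -2542 (z = 31*(-110 + 28) = 31*(-82) = -2542)
1/(1/o(41 + 104) + z) = 1/(1/(-16*(41 + 104)) - 2542) = 1/(1/(-16*145) - 2542) = 1/(1/(-2320) - 2542) = 1/(-1/2320 - 2542) = 1/(-5897441/2320) = -2320/5897441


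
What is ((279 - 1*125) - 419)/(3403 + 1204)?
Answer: -265/4607 ≈ -0.057521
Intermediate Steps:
((279 - 1*125) - 419)/(3403 + 1204) = ((279 - 125) - 419)/4607 = (154 - 419)*(1/4607) = -265*1/4607 = -265/4607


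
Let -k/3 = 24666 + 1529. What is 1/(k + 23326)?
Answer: -1/55259 ≈ -1.8097e-5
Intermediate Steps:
k = -78585 (k = -3*(24666 + 1529) = -3*26195 = -78585)
1/(k + 23326) = 1/(-78585 + 23326) = 1/(-55259) = -1/55259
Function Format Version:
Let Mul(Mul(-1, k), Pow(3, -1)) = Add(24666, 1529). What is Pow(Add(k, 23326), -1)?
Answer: Rational(-1, 55259) ≈ -1.8097e-5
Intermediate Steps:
k = -78585 (k = Mul(-3, Add(24666, 1529)) = Mul(-3, 26195) = -78585)
Pow(Add(k, 23326), -1) = Pow(Add(-78585, 23326), -1) = Pow(-55259, -1) = Rational(-1, 55259)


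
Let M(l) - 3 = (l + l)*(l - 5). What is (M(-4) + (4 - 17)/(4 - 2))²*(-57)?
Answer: -1069833/4 ≈ -2.6746e+5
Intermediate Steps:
M(l) = 3 + 2*l*(-5 + l) (M(l) = 3 + (l + l)*(l - 5) = 3 + (2*l)*(-5 + l) = 3 + 2*l*(-5 + l))
(M(-4) + (4 - 17)/(4 - 2))²*(-57) = ((3 - 10*(-4) + 2*(-4)²) + (4 - 17)/(4 - 2))²*(-57) = ((3 + 40 + 2*16) - 13/2)²*(-57) = ((3 + 40 + 32) - 13*½)²*(-57) = (75 - 13/2)²*(-57) = (137/2)²*(-57) = (18769/4)*(-57) = -1069833/4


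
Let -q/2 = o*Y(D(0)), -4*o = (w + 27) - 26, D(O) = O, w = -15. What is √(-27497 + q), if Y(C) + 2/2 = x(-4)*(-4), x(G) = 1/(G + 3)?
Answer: I*√27518 ≈ 165.89*I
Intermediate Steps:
o = 7/2 (o = -((-15 + 27) - 26)/4 = -(12 - 26)/4 = -¼*(-14) = 7/2 ≈ 3.5000)
x(G) = 1/(3 + G)
Y(C) = 3 (Y(C) = -1 - 4/(3 - 4) = -1 - 4/(-1) = -1 - 1*(-4) = -1 + 4 = 3)
q = -21 (q = -7*3 = -2*21/2 = -21)
√(-27497 + q) = √(-27497 - 21) = √(-27518) = I*√27518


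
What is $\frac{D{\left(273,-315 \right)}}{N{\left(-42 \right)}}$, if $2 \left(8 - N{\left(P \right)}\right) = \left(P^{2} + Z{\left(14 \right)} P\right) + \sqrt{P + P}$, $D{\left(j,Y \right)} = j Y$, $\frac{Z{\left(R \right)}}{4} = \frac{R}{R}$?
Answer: $\frac{67936050}{624121} - \frac{85995 i \sqrt{21}}{624121} \approx 108.85 - 0.63141 i$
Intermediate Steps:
$Z{\left(R \right)} = 4$ ($Z{\left(R \right)} = 4 \frac{R}{R} = 4 \cdot 1 = 4$)
$D{\left(j,Y \right)} = Y j$
$N{\left(P \right)} = 8 - 2 P - \frac{P^{2}}{2} - \frac{\sqrt{2} \sqrt{P}}{2}$ ($N{\left(P \right)} = 8 - \frac{\left(P^{2} + 4 P\right) + \sqrt{P + P}}{2} = 8 - \frac{\left(P^{2} + 4 P\right) + \sqrt{2 P}}{2} = 8 - \frac{\left(P^{2} + 4 P\right) + \sqrt{2} \sqrt{P}}{2} = 8 - \frac{P^{2} + 4 P + \sqrt{2} \sqrt{P}}{2} = 8 - \left(\frac{P^{2}}{2} + 2 P + \frac{\sqrt{2} \sqrt{P}}{2}\right) = 8 - 2 P - \frac{P^{2}}{2} - \frac{\sqrt{2} \sqrt{P}}{2}$)
$\frac{D{\left(273,-315 \right)}}{N{\left(-42 \right)}} = \frac{\left(-315\right) 273}{8 - -84 - \frac{\left(-42\right)^{2}}{2} - \frac{\sqrt{2} \sqrt{-42}}{2}} = - \frac{85995}{8 + 84 - 882 - \frac{\sqrt{2} i \sqrt{42}}{2}} = - \frac{85995}{8 + 84 - 882 - i \sqrt{21}} = - \frac{85995}{-790 - i \sqrt{21}}$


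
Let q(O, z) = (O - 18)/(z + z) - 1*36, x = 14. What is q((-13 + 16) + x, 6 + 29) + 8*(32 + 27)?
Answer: 30519/70 ≈ 435.99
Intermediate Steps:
q(O, z) = -36 + (-18 + O)/(2*z) (q(O, z) = (-18 + O)/((2*z)) - 36 = (-18 + O)*(1/(2*z)) - 36 = (-18 + O)/(2*z) - 36 = -36 + (-18 + O)/(2*z))
q((-13 + 16) + x, 6 + 29) + 8*(32 + 27) = (-18 + ((-13 + 16) + 14) - 72*(6 + 29))/(2*(6 + 29)) + 8*(32 + 27) = (½)*(-18 + (3 + 14) - 72*35)/35 + 8*59 = (½)*(1/35)*(-18 + 17 - 2520) + 472 = (½)*(1/35)*(-2521) + 472 = -2521/70 + 472 = 30519/70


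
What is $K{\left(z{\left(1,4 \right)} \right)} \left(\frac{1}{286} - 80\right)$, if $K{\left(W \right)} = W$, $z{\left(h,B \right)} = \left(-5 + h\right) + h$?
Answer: $\frac{68637}{286} \approx 239.99$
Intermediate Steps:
$z{\left(h,B \right)} = -5 + 2 h$
$K{\left(z{\left(1,4 \right)} \right)} \left(\frac{1}{286} - 80\right) = \left(-5 + 2 \cdot 1\right) \left(\frac{1}{286} - 80\right) = \left(-5 + 2\right) \left(\frac{1}{286} - 80\right) = \left(-3\right) \left(- \frac{22879}{286}\right) = \frac{68637}{286}$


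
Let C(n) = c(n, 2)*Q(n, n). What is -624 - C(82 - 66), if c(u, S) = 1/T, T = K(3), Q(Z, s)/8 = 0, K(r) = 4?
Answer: -624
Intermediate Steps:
Q(Z, s) = 0 (Q(Z, s) = 8*0 = 0)
T = 4
c(u, S) = ¼ (c(u, S) = 1/4 = ¼)
C(n) = 0 (C(n) = (¼)*0 = 0)
-624 - C(82 - 66) = -624 - 1*0 = -624 + 0 = -624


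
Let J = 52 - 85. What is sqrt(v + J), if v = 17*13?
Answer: 2*sqrt(47) ≈ 13.711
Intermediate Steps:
J = -33
v = 221
sqrt(v + J) = sqrt(221 - 33) = sqrt(188) = 2*sqrt(47)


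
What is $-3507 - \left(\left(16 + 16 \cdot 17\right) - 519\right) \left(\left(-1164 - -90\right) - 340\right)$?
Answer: $-330141$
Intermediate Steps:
$-3507 - \left(\left(16 + 16 \cdot 17\right) - 519\right) \left(\left(-1164 - -90\right) - 340\right) = -3507 - \left(\left(16 + 272\right) - 519\right) \left(\left(-1164 + 90\right) - 340\right) = -3507 - \left(288 - 519\right) \left(-1074 - 340\right) = -3507 - \left(-231\right) \left(-1414\right) = -3507 - 326634 = -330141$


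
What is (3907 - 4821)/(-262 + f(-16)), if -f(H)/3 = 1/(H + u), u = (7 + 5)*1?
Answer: 3656/1045 ≈ 3.4986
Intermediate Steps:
u = 12 (u = 12*1 = 12)
f(H) = -3/(12 + H) (f(H) = -3/(H + 12) = -3/(12 + H))
(3907 - 4821)/(-262 + f(-16)) = (3907 - 4821)/(-262 - 3/(12 - 16)) = -914/(-262 - 3/(-4)) = -914/(-262 - 3*(-¼)) = -914/(-262 + ¾) = -914/(-1045/4) = -914*(-4/1045) = 3656/1045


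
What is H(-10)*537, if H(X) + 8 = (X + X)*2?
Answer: -25776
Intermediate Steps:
H(X) = -8 + 4*X (H(X) = -8 + (X + X)*2 = -8 + (2*X)*2 = -8 + 4*X)
H(-10)*537 = (-8 + 4*(-10))*537 = (-8 - 40)*537 = -48*537 = -25776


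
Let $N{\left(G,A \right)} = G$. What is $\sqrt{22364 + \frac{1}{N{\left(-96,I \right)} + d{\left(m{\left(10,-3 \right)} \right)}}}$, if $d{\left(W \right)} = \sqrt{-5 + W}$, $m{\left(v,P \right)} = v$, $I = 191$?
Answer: $\frac{\sqrt{2146943 - 22364 \sqrt{5}}}{\sqrt{96 - \sqrt{5}}} \approx 149.55$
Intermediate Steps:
$\sqrt{22364 + \frac{1}{N{\left(-96,I \right)} + d{\left(m{\left(10,-3 \right)} \right)}}} = \sqrt{22364 + \frac{1}{-96 + \sqrt{-5 + 10}}} = \sqrt{22364 + \frac{1}{-96 + \sqrt{5}}}$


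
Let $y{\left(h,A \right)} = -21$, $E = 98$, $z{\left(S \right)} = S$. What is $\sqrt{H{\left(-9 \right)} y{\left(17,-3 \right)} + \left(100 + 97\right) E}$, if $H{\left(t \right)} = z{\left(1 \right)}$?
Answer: $\sqrt{19285} \approx 138.87$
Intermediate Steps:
$H{\left(t \right)} = 1$
$\sqrt{H{\left(-9 \right)} y{\left(17,-3 \right)} + \left(100 + 97\right) E} = \sqrt{1 \left(-21\right) + \left(100 + 97\right) 98} = \sqrt{-21 + 197 \cdot 98} = \sqrt{-21 + 19306} = \sqrt{19285}$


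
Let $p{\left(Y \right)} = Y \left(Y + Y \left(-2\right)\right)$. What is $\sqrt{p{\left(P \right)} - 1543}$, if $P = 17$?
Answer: $2 i \sqrt{458} \approx 42.802 i$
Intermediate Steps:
$p{\left(Y \right)} = - Y^{2}$ ($p{\left(Y \right)} = Y \left(Y - 2 Y\right) = Y \left(- Y\right) = - Y^{2}$)
$\sqrt{p{\left(P \right)} - 1543} = \sqrt{- 17^{2} - 1543} = \sqrt{\left(-1\right) 289 - 1543} = \sqrt{-289 - 1543} = \sqrt{-1832} = 2 i \sqrt{458}$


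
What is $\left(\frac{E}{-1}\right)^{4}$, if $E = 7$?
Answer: $2401$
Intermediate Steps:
$\left(\frac{E}{-1}\right)^{4} = \left(\frac{7}{-1}\right)^{4} = \left(7 \left(-1\right)\right)^{4} = \left(-7\right)^{4} = 2401$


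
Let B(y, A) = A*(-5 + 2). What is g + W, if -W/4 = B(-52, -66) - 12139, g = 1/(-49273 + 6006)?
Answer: 2066604987/43267 ≈ 47764.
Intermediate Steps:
B(y, A) = -3*A (B(y, A) = A*(-3) = -3*A)
g = -1/43267 (g = 1/(-43267) = -1/43267 ≈ -2.3112e-5)
W = 47764 (W = -4*(-3*(-66) - 12139) = -4*(198 - 12139) = -4*(-11941) = 47764)
g + W = -1/43267 + 47764 = 2066604987/43267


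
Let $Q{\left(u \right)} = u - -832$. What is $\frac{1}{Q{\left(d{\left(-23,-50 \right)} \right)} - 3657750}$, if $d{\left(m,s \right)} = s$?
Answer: $- \frac{1}{3656968} \approx -2.7345 \cdot 10^{-7}$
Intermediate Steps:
$Q{\left(u \right)} = 832 + u$ ($Q{\left(u \right)} = u + 832 = 832 + u$)
$\frac{1}{Q{\left(d{\left(-23,-50 \right)} \right)} - 3657750} = \frac{1}{\left(832 - 50\right) - 3657750} = \frac{1}{782 - 3657750} = \frac{1}{-3656968} = - \frac{1}{3656968}$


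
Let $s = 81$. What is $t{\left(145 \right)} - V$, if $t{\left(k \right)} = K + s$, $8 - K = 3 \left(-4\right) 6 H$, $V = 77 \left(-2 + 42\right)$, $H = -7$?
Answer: $-3495$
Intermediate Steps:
$V = 3080$ ($V = 77 \cdot 40 = 3080$)
$K = -496$ ($K = 8 - 3 \left(-4\right) 6 \left(-7\right) = 8 - \left(-12\right) 6 \left(-7\right) = 8 - \left(-72\right) \left(-7\right) = 8 - 504 = -496$)
$t{\left(k \right)} = -415$ ($t{\left(k \right)} = -496 + 81 = -415$)
$t{\left(145 \right)} - V = -415 - 3080 = -3495$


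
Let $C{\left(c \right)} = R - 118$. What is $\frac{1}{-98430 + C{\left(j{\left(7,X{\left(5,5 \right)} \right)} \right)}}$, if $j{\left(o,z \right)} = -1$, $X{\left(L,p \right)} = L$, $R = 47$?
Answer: $- \frac{1}{98501} \approx -1.0152 \cdot 10^{-5}$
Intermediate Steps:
$C{\left(c \right)} = -71$ ($C{\left(c \right)} = 47 - 118 = -71$)
$\frac{1}{-98430 + C{\left(j{\left(7,X{\left(5,5 \right)} \right)} \right)}} = \frac{1}{-98430 - 71} = \frac{1}{-98501} = - \frac{1}{98501}$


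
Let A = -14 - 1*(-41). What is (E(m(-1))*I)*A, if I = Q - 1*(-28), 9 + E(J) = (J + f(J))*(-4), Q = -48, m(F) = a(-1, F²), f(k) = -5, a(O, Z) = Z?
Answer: -3780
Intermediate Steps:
m(F) = F²
E(J) = 11 - 4*J (E(J) = -9 + (J - 5)*(-4) = -9 + (-5 + J)*(-4) = -9 + (20 - 4*J) = 11 - 4*J)
A = 27 (A = -14 + 41 = 27)
I = -20 (I = -48 - 1*(-28) = -48 + 28 = -20)
(E(m(-1))*I)*A = ((11 - 4*(-1)²)*(-20))*27 = ((11 - 4*1)*(-20))*27 = ((11 - 4)*(-20))*27 = (7*(-20))*27 = -140*27 = -3780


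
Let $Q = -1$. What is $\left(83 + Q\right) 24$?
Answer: $1968$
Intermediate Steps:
$\left(83 + Q\right) 24 = \left(83 - 1\right) 24 = 82 \cdot 24 = 1968$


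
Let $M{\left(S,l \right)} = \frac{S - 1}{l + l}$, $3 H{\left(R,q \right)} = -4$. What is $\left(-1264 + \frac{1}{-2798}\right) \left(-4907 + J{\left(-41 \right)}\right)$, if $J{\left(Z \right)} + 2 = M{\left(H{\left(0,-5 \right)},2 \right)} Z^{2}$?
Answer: $\frac{83318121425}{11192} \approx 7.4444 \cdot 10^{6}$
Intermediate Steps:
$H{\left(R,q \right)} = - \frac{4}{3}$ ($H{\left(R,q \right)} = \frac{1}{3} \left(-4\right) = - \frac{4}{3}$)
$M{\left(S,l \right)} = \frac{-1 + S}{2 l}$
$J{\left(Z \right)} = -2 - \frac{7 Z^{2}}{12}$ ($J{\left(Z \right)} = -2 + \frac{-1 - \frac{4}{3}}{2 \cdot 2} Z^{2} = -2 + \frac{1}{2} \cdot \frac{1}{2} \left(- \frac{7}{3}\right) Z^{2} = -2 - \frac{7 Z^{2}}{12}$)
$\left(-1264 + \frac{1}{-2798}\right) \left(-4907 + J{\left(-41 \right)}\right) = \left(-1264 + \frac{1}{-2798}\right) \left(-4907 - \left(2 + \frac{7 \left(-41\right)^{2}}{12}\right)\right) = \left(-1264 - \frac{1}{2798}\right) \left(-4907 - \frac{11791}{12}\right) = - \frac{3536673 \left(-4907 - \frac{11791}{12}\right)}{2798} = \left(- \frac{3536673}{2798}\right) \left(- \frac{70675}{12}\right) = \frac{83318121425}{11192}$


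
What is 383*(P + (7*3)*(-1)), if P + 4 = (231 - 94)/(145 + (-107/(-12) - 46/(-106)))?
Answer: -906577469/98167 ≈ -9235.0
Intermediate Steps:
P = -305536/98167 (P = -4 + (231 - 94)/(145 + (-107/(-12) - 46/(-106))) = -4 + 137/(145 + (-107*(-1/12) - 46*(-1/106))) = -4 + 137/(145 + (107/12 + 23/53)) = -4 + 137/(145 + 5947/636) = -4 + 137/(98167/636) = -4 + 137*(636/98167) = -4 + 87132/98167 = -305536/98167 ≈ -3.1124)
383*(P + (7*3)*(-1)) = 383*(-305536/98167 + (7*3)*(-1)) = 383*(-305536/98167 + 21*(-1)) = 383*(-305536/98167 - 21) = 383*(-2367043/98167) = -906577469/98167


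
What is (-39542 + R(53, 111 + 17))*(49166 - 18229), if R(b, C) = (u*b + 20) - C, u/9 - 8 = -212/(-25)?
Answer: -24586438262/25 ≈ -9.8346e+8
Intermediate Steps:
u = 3708/25 (u = 72 + 9*(-212/(-25)) = 72 + 9*(-212*(-1/25)) = 72 + 9*(212/25) = 72 + 1908/25 = 3708/25 ≈ 148.32)
R(b, C) = 20 - C + 3708*b/25 (R(b, C) = (3708*b/25 + 20) - C = (20 + 3708*b/25) - C = 20 - C + 3708*b/25)
(-39542 + R(53, 111 + 17))*(49166 - 18229) = (-39542 + (20 - (111 + 17) + (3708/25)*53))*(49166 - 18229) = (-39542 + (20 - 1*128 + 196524/25))*30937 = (-39542 + (20 - 128 + 196524/25))*30937 = (-39542 + 193824/25)*30937 = -794726/25*30937 = -24586438262/25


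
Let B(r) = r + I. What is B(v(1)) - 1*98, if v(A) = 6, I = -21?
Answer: -113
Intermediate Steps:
B(r) = -21 + r (B(r) = r - 21 = -21 + r)
B(v(1)) - 1*98 = (-21 + 6) - 1*98 = -15 - 98 = -113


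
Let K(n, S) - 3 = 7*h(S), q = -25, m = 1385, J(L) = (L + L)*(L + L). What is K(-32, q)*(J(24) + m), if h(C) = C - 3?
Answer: -711977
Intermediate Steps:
J(L) = 4*L² (J(L) = (2*L)*(2*L) = 4*L²)
h(C) = -3 + C
K(n, S) = -18 + 7*S (K(n, S) = 3 + 7*(-3 + S) = 3 + (-21 + 7*S) = -18 + 7*S)
K(-32, q)*(J(24) + m) = (-18 + 7*(-25))*(4*24² + 1385) = (-18 - 175)*(4*576 + 1385) = -193*(2304 + 1385) = -193*3689 = -711977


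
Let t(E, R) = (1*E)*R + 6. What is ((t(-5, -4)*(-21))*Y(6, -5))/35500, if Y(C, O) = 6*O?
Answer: 819/1775 ≈ 0.46141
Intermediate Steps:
t(E, R) = 6 + E*R (t(E, R) = E*R + 6 = 6 + E*R)
((t(-5, -4)*(-21))*Y(6, -5))/35500 = (((6 - 5*(-4))*(-21))*(6*(-5)))/35500 = (((6 + 20)*(-21))*(-30))*(1/35500) = ((26*(-21))*(-30))*(1/35500) = -546*(-30)*(1/35500) = 16380*(1/35500) = 819/1775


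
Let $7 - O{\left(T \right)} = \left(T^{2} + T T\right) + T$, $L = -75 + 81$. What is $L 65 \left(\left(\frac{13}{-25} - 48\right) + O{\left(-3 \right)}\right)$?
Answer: $- \frac{110214}{5} \approx -22043.0$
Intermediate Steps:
$L = 6$
$O{\left(T \right)} = 7 - T - 2 T^{2}$ ($O{\left(T \right)} = 7 - \left(\left(T^{2} + T T\right) + T\right) = 7 - \left(\left(T^{2} + T^{2}\right) + T\right) = 7 - \left(2 T^{2} + T\right) = 7 - \left(T + 2 T^{2}\right) = 7 - T - 2 T^{2}$)
$L 65 \left(\left(\frac{13}{-25} - 48\right) + O{\left(-3 \right)}\right) = 6 \cdot 65 \left(\left(\frac{13}{-25} - 48\right) - \left(-10 + 18\right)\right) = 390 \left(\left(13 \left(- \frac{1}{25}\right) - 48\right) + \left(7 + 3 - 18\right)\right) = 390 \left(\left(- \frac{13}{25} - 48\right) + \left(7 + 3 - 18\right)\right) = 390 \left(- \frac{1213}{25} - 8\right) = 390 \left(- \frac{1413}{25}\right) = - \frac{110214}{5}$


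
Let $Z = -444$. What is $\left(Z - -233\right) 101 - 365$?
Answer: $-21676$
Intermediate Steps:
$\left(Z - -233\right) 101 - 365 = \left(-444 - -233\right) 101 - 365 = \left(-444 + 233\right) 101 - 365 = \left(-211\right) 101 - 365 = -21311 - 365 = -21676$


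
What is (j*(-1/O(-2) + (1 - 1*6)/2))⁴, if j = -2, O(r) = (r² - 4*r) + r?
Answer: 456976/625 ≈ 731.16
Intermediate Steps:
O(r) = r² - 3*r
(j*(-1/O(-2) + (1 - 1*6)/2))⁴ = (-2*(-1/((-2*(-3 - 2))) + (1 - 1*6)/2))⁴ = (-2*(-1/((-2*(-5))) + (1 - 6)*(½)))⁴ = (-2*(-1/10 - 5*½))⁴ = (-2*(-1*⅒ - 5/2))⁴ = (-2*(-⅒ - 5/2))⁴ = (-2*(-13/5))⁴ = (26/5)⁴ = 456976/625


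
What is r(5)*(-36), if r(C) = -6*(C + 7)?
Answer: 2592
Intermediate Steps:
r(C) = -42 - 6*C (r(C) = -6*(7 + C) = -42 - 6*C)
r(5)*(-36) = (-42 - 6*5)*(-36) = (-42 - 30)*(-36) = -72*(-36) = 2592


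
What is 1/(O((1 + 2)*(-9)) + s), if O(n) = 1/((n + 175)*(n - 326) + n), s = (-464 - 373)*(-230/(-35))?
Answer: -365897/2012538049 ≈ -0.00018181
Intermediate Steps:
s = -38502/7 (s = -(-192510)*(-1)/35 = -837*46/7 = -38502/7 ≈ -5500.3)
O(n) = 1/(n + (-326 + n)*(175 + n)) (O(n) = 1/((175 + n)*(-326 + n) + n) = 1/((-326 + n)*(175 + n) + n) = 1/(n + (-326 + n)*(175 + n)))
1/(O((1 + 2)*(-9)) + s) = 1/(1/(-57050 + ((1 + 2)*(-9))² - 150*(1 + 2)*(-9)) - 38502/7) = 1/(1/(-57050 + (3*(-9))² - 450*(-9)) - 38502/7) = 1/(1/(-57050 + (-27)² - 150*(-27)) - 38502/7) = 1/(1/(-57050 + 729 + 4050) - 38502/7) = 1/(1/(-52271) - 38502/7) = 1/(-1/52271 - 38502/7) = 1/(-2012538049/365897) = -365897/2012538049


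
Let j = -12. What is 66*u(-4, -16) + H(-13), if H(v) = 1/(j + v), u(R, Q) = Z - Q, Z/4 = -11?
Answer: -46201/25 ≈ -1848.0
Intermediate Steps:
Z = -44 (Z = 4*(-11) = -44)
u(R, Q) = -44 - Q
H(v) = 1/(-12 + v)
66*u(-4, -16) + H(-13) = 66*(-44 - 1*(-16)) + 1/(-12 - 13) = 66*(-44 + 16) + 1/(-25) = 66*(-28) - 1/25 = -1848 - 1/25 = -46201/25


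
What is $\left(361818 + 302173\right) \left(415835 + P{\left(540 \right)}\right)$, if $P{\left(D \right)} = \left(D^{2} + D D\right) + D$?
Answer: $663708803825$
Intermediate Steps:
$P{\left(D \right)} = D + 2 D^{2}$ ($P{\left(D \right)} = \left(D^{2} + D^{2}\right) + D = 2 D^{2} + D = D + 2 D^{2}$)
$\left(361818 + 302173\right) \left(415835 + P{\left(540 \right)}\right) = \left(361818 + 302173\right) \left(415835 + 540 \left(1 + 2 \cdot 540\right)\right) = 663991 \left(415835 + 540 \left(1 + 1080\right)\right) = 663991 \left(415835 + 540 \cdot 1081\right) = 663991 \left(415835 + 583740\right) = 663991 \cdot 999575 = 663708803825$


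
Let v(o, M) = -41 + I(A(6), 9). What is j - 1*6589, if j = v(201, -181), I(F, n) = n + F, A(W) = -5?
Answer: -6626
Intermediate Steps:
I(F, n) = F + n
v(o, M) = -37 (v(o, M) = -41 + (-5 + 9) = -41 + 4 = -37)
j = -37
j - 1*6589 = -37 - 1*6589 = -37 - 6589 = -6626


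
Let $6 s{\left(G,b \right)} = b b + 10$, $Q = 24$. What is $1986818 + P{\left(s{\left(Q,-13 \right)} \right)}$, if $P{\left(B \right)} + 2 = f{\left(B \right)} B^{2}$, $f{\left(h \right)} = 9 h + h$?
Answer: $\frac{243252823}{108} \approx 2.2523 \cdot 10^{6}$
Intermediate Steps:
$s{\left(G,b \right)} = \frac{5}{3} + \frac{b^{2}}{6}$ ($s{\left(G,b \right)} = \frac{b b + 10}{6} = \frac{b^{2} + 10}{6} = \frac{10 + b^{2}}{6} = \frac{5}{3} + \frac{b^{2}}{6}$)
$f{\left(h \right)} = 10 h$
$P{\left(B \right)} = -2 + 10 B^{3}$ ($P{\left(B \right)} = -2 + 10 B B^{2} = -2 + 10 B^{3}$)
$1986818 + P{\left(s{\left(Q,-13 \right)} \right)} = 1986818 - \left(2 - 10 \left(\frac{5}{3} + \frac{\left(-13\right)^{2}}{6}\right)^{3}\right) = 1986818 - \left(2 - 10 \left(\frac{5}{3} + \frac{1}{6} \cdot 169\right)^{3}\right) = 1986818 - \left(2 - 10 \left(\frac{5}{3} + \frac{169}{6}\right)^{3}\right) = 1986818 - \left(2 - 10 \left(\frac{179}{6}\right)^{3}\right) = 1986818 + \left(-2 + 10 \cdot \frac{5735339}{216}\right) = 1986818 + \left(-2 + \frac{28676695}{108}\right) = 1986818 + \frac{28676479}{108} = \frac{243252823}{108}$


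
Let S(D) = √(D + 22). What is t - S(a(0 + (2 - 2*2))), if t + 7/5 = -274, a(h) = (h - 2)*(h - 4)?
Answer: -1377/5 - √46 ≈ -282.18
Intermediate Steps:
a(h) = (-4 + h)*(-2 + h) (a(h) = (-2 + h)*(-4 + h) = (-4 + h)*(-2 + h))
t = -1377/5 (t = -7/5 - 274 = -1377/5 ≈ -275.40)
S(D) = √(22 + D)
t - S(a(0 + (2 - 2*2))) = -1377/5 - √(22 + (8 + (0 + (2 - 2*2))² - 6*(0 + (2 - 2*2)))) = -1377/5 - √(22 + (8 + (0 + (2 - 4))² - 6*(0 + (2 - 4)))) = -1377/5 - √(22 + (8 + (0 - 2)² - 6*(0 - 2))) = -1377/5 - √(22 + (8 + (-2)² - 6*(-2))) = -1377/5 - √(22 + (8 + 4 + 12)) = -1377/5 - √(22 + 24) = -1377/5 - √46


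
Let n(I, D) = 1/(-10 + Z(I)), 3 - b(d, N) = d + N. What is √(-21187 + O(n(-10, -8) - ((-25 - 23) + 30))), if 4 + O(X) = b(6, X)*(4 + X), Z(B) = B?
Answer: I*√8660341/20 ≈ 147.14*I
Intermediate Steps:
b(d, N) = 3 - N - d (b(d, N) = 3 - (d + N) = 3 - (N + d) = 3 + (-N - d) = 3 - N - d)
n(I, D) = 1/(-10 + I)
O(X) = -4 + (-3 - X)*(4 + X) (O(X) = -4 + (3 - X - 1*6)*(4 + X) = -4 + (3 - X - 6)*(4 + X) = -4 + (-3 - X)*(4 + X))
√(-21187 + O(n(-10, -8) - ((-25 - 23) + 30))) = √(-21187 + (-16 - (1/(-10 - 10) - ((-25 - 23) + 30))² - 7*(1/(-10 - 10) - ((-25 - 23) + 30)))) = √(-21187 + (-16 - (1/(-20) - (-48 + 30))² - 7*(1/(-20) - (-48 + 30)))) = √(-21187 + (-16 - (-1/20 - 1*(-18))² - 7*(-1/20 - 1*(-18)))) = √(-21187 + (-16 - (-1/20 + 18)² - 7*(-1/20 + 18))) = √(-21187 + (-16 - (359/20)² - 7*359/20)) = √(-21187 + (-16 - 1*128881/400 - 2513/20)) = √(-21187 + (-16 - 128881/400 - 2513/20)) = √(-21187 - 185541/400) = √(-8660341/400) = I*√8660341/20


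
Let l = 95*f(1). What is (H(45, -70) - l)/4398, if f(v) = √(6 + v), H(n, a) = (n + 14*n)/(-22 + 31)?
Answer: 25/1466 - 95*√7/4398 ≈ -0.040097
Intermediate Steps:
H(n, a) = 5*n/3 (H(n, a) = (15*n)/9 = (15*n)*(⅑) = 5*n/3)
l = 95*√7 (l = 95*√(6 + 1) = 95*√7 ≈ 251.35)
(H(45, -70) - l)/4398 = ((5/3)*45 - 95*√7)/4398 = (75 - 95*√7)*(1/4398) = 25/1466 - 95*√7/4398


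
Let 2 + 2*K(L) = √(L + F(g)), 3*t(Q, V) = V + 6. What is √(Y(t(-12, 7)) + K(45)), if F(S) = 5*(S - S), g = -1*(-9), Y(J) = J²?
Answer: √(640 + 54*√5)/6 ≈ 4.5969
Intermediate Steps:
t(Q, V) = 2 + V/3 (t(Q, V) = (V + 6)/3 = (6 + V)/3 = 2 + V/3)
g = 9
F(S) = 0 (F(S) = 5*0 = 0)
K(L) = -1 + √L/2 (K(L) = -1 + √(L + 0)/2 = -1 + √L/2)
√(Y(t(-12, 7)) + K(45)) = √((2 + (⅓)*7)² + (-1 + √45/2)) = √((2 + 7/3)² + (-1 + (3*√5)/2)) = √((13/3)² + (-1 + 3*√5/2)) = √(169/9 + (-1 + 3*√5/2)) = √(160/9 + 3*√5/2)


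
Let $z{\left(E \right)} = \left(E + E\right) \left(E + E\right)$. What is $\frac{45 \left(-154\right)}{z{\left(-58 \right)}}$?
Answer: $- \frac{3465}{6728} \approx -0.51501$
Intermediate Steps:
$z{\left(E \right)} = 4 E^{2}$ ($z{\left(E \right)} = 2 E 2 E = 4 E^{2}$)
$\frac{45 \left(-154\right)}{z{\left(-58 \right)}} = \frac{45 \left(-154\right)}{4 \left(-58\right)^{2}} = - \frac{6930}{4 \cdot 3364} = - \frac{6930}{13456} = \left(-6930\right) \frac{1}{13456} = - \frac{3465}{6728}$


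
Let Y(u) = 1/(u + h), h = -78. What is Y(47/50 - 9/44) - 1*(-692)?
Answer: 58812672/84991 ≈ 691.99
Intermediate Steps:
Y(u) = 1/(-78 + u) (Y(u) = 1/(u - 78) = 1/(-78 + u))
Y(47/50 - 9/44) - 1*(-692) = 1/(-78 + (47/50 - 9/44)) - 1*(-692) = 1/(-78 + (47*(1/50) - 9*1/44)) + 692 = 1/(-78 + (47/50 - 9/44)) + 692 = 1/(-78 + 809/1100) + 692 = 1/(-84991/1100) + 692 = -1100/84991 + 692 = 58812672/84991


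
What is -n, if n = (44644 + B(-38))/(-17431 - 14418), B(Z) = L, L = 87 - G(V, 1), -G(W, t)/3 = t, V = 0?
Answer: 44734/31849 ≈ 1.4046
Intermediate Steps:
G(W, t) = -3*t
L = 90 (L = 87 - (-3) = 87 - 1*(-3) = 87 + 3 = 90)
B(Z) = 90
n = -44734/31849 (n = (44644 + 90)/(-17431 - 14418) = 44734/(-31849) = 44734*(-1/31849) = -44734/31849 ≈ -1.4046)
-n = -1*(-44734/31849) = 44734/31849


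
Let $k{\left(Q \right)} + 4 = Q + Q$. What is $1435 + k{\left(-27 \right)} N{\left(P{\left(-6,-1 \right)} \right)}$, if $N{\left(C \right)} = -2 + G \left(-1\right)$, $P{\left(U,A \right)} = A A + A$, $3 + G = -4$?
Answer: $1145$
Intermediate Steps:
$G = -7$ ($G = -3 - 4 = -7$)
$P{\left(U,A \right)} = A + A^{2}$ ($P{\left(U,A \right)} = A^{2} + A = A + A^{2}$)
$N{\left(C \right)} = 5$ ($N{\left(C \right)} = -2 - -7 = -2 + 7 = 5$)
$k{\left(Q \right)} = -4 + 2 Q$ ($k{\left(Q \right)} = -4 + \left(Q + Q\right) = -4 + 2 Q$)
$1435 + k{\left(-27 \right)} N{\left(P{\left(-6,-1 \right)} \right)} = 1435 + \left(-4 + 2 \left(-27\right)\right) 5 = 1435 + \left(-4 - 54\right) 5 = 1435 - 290 = 1145$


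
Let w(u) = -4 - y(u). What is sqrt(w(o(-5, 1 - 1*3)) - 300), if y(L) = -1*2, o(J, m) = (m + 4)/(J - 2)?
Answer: I*sqrt(302) ≈ 17.378*I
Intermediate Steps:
o(J, m) = (4 + m)/(-2 + J)
y(L) = -2
w(u) = -2 (w(u) = -4 - 1*(-2) = -4 + 2 = -2)
sqrt(w(o(-5, 1 - 1*3)) - 300) = sqrt(-2 - 300) = sqrt(-302) = I*sqrt(302)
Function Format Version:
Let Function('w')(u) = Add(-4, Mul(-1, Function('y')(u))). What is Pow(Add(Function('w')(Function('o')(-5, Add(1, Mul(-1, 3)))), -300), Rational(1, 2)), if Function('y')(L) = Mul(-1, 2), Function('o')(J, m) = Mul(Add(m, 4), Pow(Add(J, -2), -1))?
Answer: Mul(I, Pow(302, Rational(1, 2))) ≈ Mul(17.378, I)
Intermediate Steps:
Function('o')(J, m) = Mul(Pow(Add(-2, J), -1), Add(4, m)) (Function('o')(J, m) = Mul(Add(4, m), Pow(Add(-2, J), -1)) = Mul(Pow(Add(-2, J), -1), Add(4, m)))
Function('y')(L) = -2
Function('w')(u) = -2 (Function('w')(u) = Add(-4, Mul(-1, -2)) = Add(-4, 2) = -2)
Pow(Add(Function('w')(Function('o')(-5, Add(1, Mul(-1, 3)))), -300), Rational(1, 2)) = Pow(Add(-2, -300), Rational(1, 2)) = Pow(-302, Rational(1, 2)) = Mul(I, Pow(302, Rational(1, 2)))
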